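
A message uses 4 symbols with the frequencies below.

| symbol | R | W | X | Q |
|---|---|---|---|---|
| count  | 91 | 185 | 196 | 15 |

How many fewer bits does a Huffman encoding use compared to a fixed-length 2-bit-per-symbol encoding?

Fixed-length: 2 bits × 487 symbols = 974 bits.
Huffman merges:
merge Q(15) and R(91): 106
merge 106 and W(185): 291
merge X(196) and 291: 487
Huffman total = 106 + 291 + 487 = 884 bits.
Saving = 974 − 884 = 90 bits.

90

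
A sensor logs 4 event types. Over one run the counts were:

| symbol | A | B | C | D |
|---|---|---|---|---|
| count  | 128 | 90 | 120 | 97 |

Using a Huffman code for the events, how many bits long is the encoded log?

870

Merge the two smallest weights repeatedly:
merge B(90) and D(97): 187
merge C(120) and A(128): 248
merge 187 and 248: 435
Each symbol's bit-cost is frequency × depth; summing gives 870 bits (equivalently 187 + 248 + 435).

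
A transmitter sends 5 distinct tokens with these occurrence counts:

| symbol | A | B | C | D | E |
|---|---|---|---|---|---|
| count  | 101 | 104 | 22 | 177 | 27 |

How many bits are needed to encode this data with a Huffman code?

Greedily combine the two least-frequent nodes:
combine C(22), E(27) → 49
combine 49, A(101) → 150
combine B(104), 150 → 254
combine D(177), 254 → 431
Total encoded bits = sum of merged weights = 49 + 150 + 254 + 431 = 884.

884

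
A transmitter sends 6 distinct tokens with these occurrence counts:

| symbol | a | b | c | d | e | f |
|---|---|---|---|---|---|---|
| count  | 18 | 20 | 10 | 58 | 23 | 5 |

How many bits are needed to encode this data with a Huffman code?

Greedily combine the two least-frequent nodes:
merge f(5) and c(10): 15
merge 15 and a(18): 33
merge b(20) and e(23): 43
merge 33 and 43: 76
merge d(58) and 76: 134
Each symbol's bit-cost is frequency × depth; summing gives 301 bits (equivalently 15 + 33 + 43 + 76 + 134).

301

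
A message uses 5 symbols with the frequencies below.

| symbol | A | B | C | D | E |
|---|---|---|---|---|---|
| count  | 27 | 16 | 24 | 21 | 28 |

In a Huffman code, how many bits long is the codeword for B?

Huffman merges, smallest pair first:
merge B(16) and D(21): 37
merge C(24) and A(27): 51
merge E(28) and 37: 65
merge 51 and 65: 116
B sits 3 levels below the root, so its codeword is 3 bits.

3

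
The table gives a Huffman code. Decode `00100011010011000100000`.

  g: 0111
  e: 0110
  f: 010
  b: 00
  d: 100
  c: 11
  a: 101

Read left to right; each codeword is recognised as soon as it completes (prefix code):
  00→b | 100→d | 0110→e | 100→d | 11→c | 00→b | 010→f | 00→b | 00→b
Decoded message: bdedcbfbb

bdedcbfbb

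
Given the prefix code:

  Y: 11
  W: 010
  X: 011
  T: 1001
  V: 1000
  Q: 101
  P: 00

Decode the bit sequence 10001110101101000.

VYQXWP

Read left to right; each codeword is recognised as soon as it completes (prefix code):
  1000→V | 11→Y | 101→Q | 011→X | 010→W | 00→P
Decoded message: VYQXWP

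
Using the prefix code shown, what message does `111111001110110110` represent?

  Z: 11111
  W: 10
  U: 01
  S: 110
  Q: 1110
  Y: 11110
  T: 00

ZWUSSS

Read left to right; each codeword is recognised as soon as it completes (prefix code):
  11111→Z | 10→W | 01→U | 110→S | 110→S | 110→S
Decoded message: ZWUSSS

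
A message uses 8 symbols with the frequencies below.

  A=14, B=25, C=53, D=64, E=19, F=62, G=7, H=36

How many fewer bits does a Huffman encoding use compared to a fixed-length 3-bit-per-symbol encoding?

65

Fixed-length: 3 bits × 280 symbols = 840 bits.
Huffman merges:
G(7) + A(14) → 21
E(19) + 21 → 40
B(25) + H(36) → 61
40 + C(53) → 93
61 + F(62) → 123
D(64) + 93 → 157
123 + 157 → 280
Huffman total = 21 + 40 + 61 + 93 + 123 + 157 + 280 = 775 bits.
Saving = 840 − 775 = 65 bits.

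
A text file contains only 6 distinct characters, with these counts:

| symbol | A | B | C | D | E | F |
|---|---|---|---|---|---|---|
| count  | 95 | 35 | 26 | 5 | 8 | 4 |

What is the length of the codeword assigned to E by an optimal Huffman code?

Repeatedly merge the two smallest:
F(4) + D(5) → 9
E(8) + 9 → 17
17 + C(26) → 43
B(35) + 43 → 78
78 + A(95) → 173
The subtree containing E is merged 4 times, so code length = 4.

4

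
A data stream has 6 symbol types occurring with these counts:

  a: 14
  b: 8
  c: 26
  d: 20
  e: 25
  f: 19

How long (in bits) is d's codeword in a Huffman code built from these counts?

3

Build the tree from the bottom:
combine b(8), a(14) → 22
combine f(19), d(20) → 39
combine 22, e(25) → 47
combine c(26), 39 → 65
combine 47, 65 → 112
The subtree containing d is merged 3 times, so code length = 3.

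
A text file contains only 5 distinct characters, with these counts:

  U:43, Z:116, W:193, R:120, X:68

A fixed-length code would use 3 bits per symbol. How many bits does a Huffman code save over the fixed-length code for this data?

Fixed-length: 3 bits × 540 symbols = 1620 bits.
Huffman merges:
merge U(43) and X(68): 111
merge 111 and Z(116): 227
merge R(120) and W(193): 313
merge 227 and 313: 540
Huffman total = 111 + 227 + 313 + 540 = 1191 bits.
Saving = 1620 − 1191 = 429 bits.

429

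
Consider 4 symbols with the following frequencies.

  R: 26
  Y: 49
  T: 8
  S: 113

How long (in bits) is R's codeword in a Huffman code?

3

Huffman merges, smallest pair first:
T(8) + R(26) → 34
34 + Y(49) → 83
83 + S(113) → 196
The subtree containing R is merged 3 times, so code length = 3.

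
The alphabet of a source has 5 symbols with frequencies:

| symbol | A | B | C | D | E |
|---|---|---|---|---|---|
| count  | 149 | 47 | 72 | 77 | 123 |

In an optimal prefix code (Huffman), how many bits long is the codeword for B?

3

Build the tree from the bottom:
combine B(47), C(72) → 119
combine D(77), 119 → 196
combine E(123), A(149) → 272
combine 196, 272 → 468
B sits 3 levels below the root, so its codeword is 3 bits.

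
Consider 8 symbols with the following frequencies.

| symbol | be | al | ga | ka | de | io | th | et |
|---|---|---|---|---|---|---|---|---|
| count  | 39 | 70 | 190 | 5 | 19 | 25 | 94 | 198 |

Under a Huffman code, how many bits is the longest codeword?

6

Merge the two lowest-weight nodes at each step:
combine ka(5), de(19) → 24
combine 24, io(25) → 49
combine be(39), 49 → 88
combine al(70), 88 → 158
combine th(94), 158 → 252
combine ga(190), et(198) → 388
combine 252, 388 → 640
The first pair merged (ka, de) ends up deepest, at depth 6.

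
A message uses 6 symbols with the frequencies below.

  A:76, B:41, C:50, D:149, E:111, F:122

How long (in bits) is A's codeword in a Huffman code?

Repeatedly merge the two smallest:
merge B(41) and C(50): 91
merge A(76) and 91: 167
merge E(111) and F(122): 233
merge D(149) and 167: 316
merge 233 and 316: 549
A sits 3 levels below the root, so its codeword is 3 bits.

3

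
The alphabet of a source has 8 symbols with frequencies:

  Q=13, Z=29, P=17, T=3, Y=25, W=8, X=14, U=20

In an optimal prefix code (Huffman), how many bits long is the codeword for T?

Build the tree from the bottom:
combine T(3), W(8) → 11
combine 11, Q(13) → 24
combine X(14), P(17) → 31
combine U(20), 24 → 44
combine Y(25), Z(29) → 54
combine 31, 44 → 75
combine 54, 75 → 129
T's leaf is at depth 5, giving a 5-bit codeword.

5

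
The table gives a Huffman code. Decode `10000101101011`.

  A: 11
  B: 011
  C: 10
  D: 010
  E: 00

CEDADA

Read left to right; each codeword is recognised as soon as it completes (prefix code):
  10→C | 00→E | 010→D | 11→A | 010→D | 11→A
Decoded message: CEDADA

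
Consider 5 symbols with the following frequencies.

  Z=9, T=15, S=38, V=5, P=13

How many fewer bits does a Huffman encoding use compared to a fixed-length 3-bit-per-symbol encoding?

77

Fixed-length: 3 bits × 80 symbols = 240 bits.
Huffman merges:
merge V(5) and Z(9): 14
merge P(13) and 14: 27
merge T(15) and 27: 42
merge S(38) and 42: 80
Huffman total = 14 + 27 + 42 + 80 = 163 bits.
Saving = 240 − 163 = 77 bits.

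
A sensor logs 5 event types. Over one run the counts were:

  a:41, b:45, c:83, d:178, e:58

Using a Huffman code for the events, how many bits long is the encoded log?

859

Build the Huffman tree bottom-up:
merge a(41) and b(45): 86
merge e(58) and c(83): 141
merge 86 and 141: 227
merge d(178) and 227: 405
The encoded length is the sum of every internal node's weight: 86 + 141 + 227 + 405 = 859 bits.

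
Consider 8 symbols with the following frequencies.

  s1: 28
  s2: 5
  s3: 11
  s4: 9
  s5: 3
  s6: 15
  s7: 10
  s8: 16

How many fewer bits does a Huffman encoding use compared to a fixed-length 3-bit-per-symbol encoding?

20

Fixed-length: 3 bits × 97 symbols = 291 bits.
Huffman merges:
combine s5(3), s2(5) → 8
combine 8, s4(9) → 17
combine s7(10), s3(11) → 21
combine s6(15), s8(16) → 31
combine 17, 21 → 38
combine s1(28), 31 → 59
combine 38, 59 → 97
Huffman total = 8 + 17 + 21 + 31 + 38 + 59 + 97 = 271 bits.
Saving = 291 − 271 = 20 bits.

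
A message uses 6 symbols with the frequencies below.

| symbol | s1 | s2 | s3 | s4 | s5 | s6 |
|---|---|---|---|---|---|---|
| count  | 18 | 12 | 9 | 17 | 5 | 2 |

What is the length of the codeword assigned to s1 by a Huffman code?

2

Huffman merges, smallest pair first:
s6(2) + s5(5) → 7
7 + s3(9) → 16
s2(12) + 16 → 28
s4(17) + s1(18) → 35
28 + 35 → 63
s1's leaf is at depth 2, giving a 2-bit codeword.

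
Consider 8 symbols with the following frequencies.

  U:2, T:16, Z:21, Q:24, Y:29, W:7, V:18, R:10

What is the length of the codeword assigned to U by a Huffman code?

Repeatedly merge the two smallest:
merge U(2) and W(7): 9
merge 9 and R(10): 19
merge T(16) and V(18): 34
merge 19 and Z(21): 40
merge Q(24) and Y(29): 53
merge 34 and 40: 74
merge 53 and 74: 127
The subtree containing U is merged 5 times, so code length = 5.

5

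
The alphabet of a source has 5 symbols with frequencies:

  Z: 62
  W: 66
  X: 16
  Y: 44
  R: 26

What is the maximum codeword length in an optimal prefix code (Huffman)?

Merge the two lowest-weight nodes at each step:
combine X(16), R(26) → 42
combine 42, Y(44) → 86
combine Z(62), W(66) → 128
combine 86, 128 → 214
The rarest symbols sit at the bottom; the longest codeword is 3 bits.

3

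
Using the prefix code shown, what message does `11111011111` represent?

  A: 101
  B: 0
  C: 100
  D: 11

DDADD

Read left to right; each codeword is recognised as soon as it completes (prefix code):
  11→D | 11→D | 101→A | 11→D | 11→D
Decoded message: DDADD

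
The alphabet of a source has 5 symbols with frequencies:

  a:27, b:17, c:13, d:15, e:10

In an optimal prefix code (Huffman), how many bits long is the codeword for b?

Huffman merges, smallest pair first:
merge e(10) and c(13): 23
merge d(15) and b(17): 32
merge 23 and a(27): 50
merge 32 and 50: 82
The subtree containing b is merged 2 times, so code length = 2.

2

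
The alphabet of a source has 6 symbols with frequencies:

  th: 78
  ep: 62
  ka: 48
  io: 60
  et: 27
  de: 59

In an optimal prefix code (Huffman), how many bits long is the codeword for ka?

3

Huffman merges, smallest pair first:
merge et(27) and ka(48): 75
merge de(59) and io(60): 119
merge ep(62) and 75: 137
merge th(78) and 119: 197
merge 137 and 197: 334
ka sits 3 levels below the root, so its codeword is 3 bits.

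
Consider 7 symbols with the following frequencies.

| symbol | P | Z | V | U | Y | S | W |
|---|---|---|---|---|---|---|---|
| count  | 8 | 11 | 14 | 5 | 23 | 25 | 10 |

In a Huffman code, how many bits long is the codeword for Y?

2

Huffman merges, smallest pair first:
merge U(5) and P(8): 13
merge W(10) and Z(11): 21
merge 13 and V(14): 27
merge 21 and Y(23): 44
merge S(25) and 27: 52
merge 44 and 52: 96
Y sits 2 levels below the root, so its codeword is 2 bits.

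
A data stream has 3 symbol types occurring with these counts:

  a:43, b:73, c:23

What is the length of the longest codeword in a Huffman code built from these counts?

Merge the two lowest-weight nodes at each step:
combine c(23), a(43) → 66
combine 66, b(73) → 139
The rarest symbols sit at the bottom; the longest codeword is 2 bits.

2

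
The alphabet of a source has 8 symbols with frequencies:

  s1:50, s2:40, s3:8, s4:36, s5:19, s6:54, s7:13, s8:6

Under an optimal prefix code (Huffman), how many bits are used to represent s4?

3

Huffman merges, smallest pair first:
combine s8(6), s3(8) → 14
combine s7(13), 14 → 27
combine s5(19), 27 → 46
combine s4(36), s2(40) → 76
combine 46, s1(50) → 96
combine s6(54), 76 → 130
combine 96, 130 → 226
s4's leaf is at depth 3, giving a 3-bit codeword.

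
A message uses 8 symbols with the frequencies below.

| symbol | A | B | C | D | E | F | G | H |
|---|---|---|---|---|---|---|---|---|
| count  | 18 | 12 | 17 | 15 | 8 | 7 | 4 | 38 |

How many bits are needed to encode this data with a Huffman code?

Build the Huffman tree bottom-up:
combine G(4), F(7) → 11
combine E(8), 11 → 19
combine B(12), D(15) → 27
combine C(17), A(18) → 35
combine 19, 27 → 46
combine 35, H(38) → 73
combine 46, 73 → 119
The encoded length is the sum of every internal node's weight: 11 + 19 + 27 + 35 + 46 + 73 + 119 = 330 bits.

330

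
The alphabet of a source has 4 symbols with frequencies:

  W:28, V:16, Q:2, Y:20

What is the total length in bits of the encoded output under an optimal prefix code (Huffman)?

122

Merge the two smallest weights repeatedly:
merge Q(2) and V(16): 18
merge 18 and Y(20): 38
merge W(28) and 38: 66
The encoded length is the sum of every internal node's weight: 18 + 38 + 66 = 122 bits.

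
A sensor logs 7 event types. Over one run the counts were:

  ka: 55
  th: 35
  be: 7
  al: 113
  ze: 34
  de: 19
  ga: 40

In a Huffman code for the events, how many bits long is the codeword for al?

Repeatedly merge the two smallest:
combine be(7), de(19) → 26
combine 26, ze(34) → 60
combine th(35), ga(40) → 75
combine ka(55), 60 → 115
combine 75, al(113) → 188
combine 115, 188 → 303
al's leaf is at depth 2, giving a 2-bit codeword.

2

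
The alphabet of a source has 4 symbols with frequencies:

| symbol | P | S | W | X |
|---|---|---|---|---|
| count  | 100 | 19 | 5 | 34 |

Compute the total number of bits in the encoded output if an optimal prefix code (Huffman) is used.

Merge the two smallest weights repeatedly:
combine W(5), S(19) → 24
combine 24, X(34) → 58
combine 58, P(100) → 158
Total encoded bits = sum of merged weights = 24 + 58 + 158 = 240.

240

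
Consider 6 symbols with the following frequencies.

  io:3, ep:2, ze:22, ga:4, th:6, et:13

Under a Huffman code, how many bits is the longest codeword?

5

Merge the two lowest-weight nodes at each step:
combine ep(2), io(3) → 5
combine ga(4), 5 → 9
combine th(6), 9 → 15
combine et(13), 15 → 28
combine ze(22), 28 → 50
Maximum depth reached is 5.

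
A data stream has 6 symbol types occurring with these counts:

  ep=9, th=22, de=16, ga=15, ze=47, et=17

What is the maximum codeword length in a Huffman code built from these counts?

Merge the two lowest-weight nodes at each step:
merge ep(9) and ga(15): 24
merge de(16) and et(17): 33
merge th(22) and 24: 46
merge 33 and 46: 79
merge ze(47) and 79: 126
Maximum depth reached is 4.

4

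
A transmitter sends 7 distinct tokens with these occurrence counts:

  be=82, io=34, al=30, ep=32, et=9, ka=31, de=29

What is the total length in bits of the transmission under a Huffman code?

659

Greedily combine the two least-frequent nodes:
et(9) + de(29) → 38
al(30) + ka(31) → 61
ep(32) + io(34) → 66
38 + 61 → 99
66 + be(82) → 148
99 + 148 → 247
Total encoded bits = sum of merged weights = 38 + 61 + 66 + 99 + 148 + 247 = 659.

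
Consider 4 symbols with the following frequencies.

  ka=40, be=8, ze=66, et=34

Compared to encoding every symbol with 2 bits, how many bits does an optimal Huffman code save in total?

24

Fixed-length: 2 bits × 148 symbols = 296 bits.
Huffman merges:
be(8) + et(34) → 42
ka(40) + 42 → 82
ze(66) + 82 → 148
Huffman total = 42 + 82 + 148 = 272 bits.
Saving = 296 − 272 = 24 bits.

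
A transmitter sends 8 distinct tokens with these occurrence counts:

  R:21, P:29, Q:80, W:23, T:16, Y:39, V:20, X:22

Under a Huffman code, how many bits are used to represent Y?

Build the tree from the bottom:
combine T(16), V(20) → 36
combine R(21), X(22) → 43
combine W(23), P(29) → 52
combine 36, Y(39) → 75
combine 43, 52 → 95
combine 75, Q(80) → 155
combine 95, 155 → 250
The subtree containing Y is merged 3 times, so code length = 3.

3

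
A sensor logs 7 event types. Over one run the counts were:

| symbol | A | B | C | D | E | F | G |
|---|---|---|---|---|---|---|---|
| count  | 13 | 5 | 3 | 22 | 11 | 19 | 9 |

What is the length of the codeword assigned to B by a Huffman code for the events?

4

Huffman merges, smallest pair first:
C(3) + B(5) → 8
8 + G(9) → 17
E(11) + A(13) → 24
17 + F(19) → 36
D(22) + 24 → 46
36 + 46 → 82
B sits 4 levels below the root, so its codeword is 4 bits.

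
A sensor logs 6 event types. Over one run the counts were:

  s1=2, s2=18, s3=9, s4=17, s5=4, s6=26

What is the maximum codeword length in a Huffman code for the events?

Merge the two lowest-weight nodes at each step:
s1(2) + s5(4) → 6
6 + s3(9) → 15
15 + s4(17) → 32
s2(18) + s6(26) → 44
32 + 44 → 76
Maximum depth reached is 4.

4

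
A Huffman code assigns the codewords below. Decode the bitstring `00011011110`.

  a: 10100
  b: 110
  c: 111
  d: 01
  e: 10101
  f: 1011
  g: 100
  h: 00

hdfb

Read left to right; each codeword is recognised as soon as it completes (prefix code):
  00→h | 01→d | 1011→f | 110→b
Decoded message: hdfb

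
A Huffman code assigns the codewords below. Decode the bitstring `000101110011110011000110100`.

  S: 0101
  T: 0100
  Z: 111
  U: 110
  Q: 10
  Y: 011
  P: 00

PSUYUYPYT

Read left to right; each codeword is recognised as soon as it completes (prefix code):
  00→P | 0101→S | 110→U | 011→Y | 110→U | 011→Y | 00→P | 011→Y | 0100→T
Decoded message: PSUYUYPYT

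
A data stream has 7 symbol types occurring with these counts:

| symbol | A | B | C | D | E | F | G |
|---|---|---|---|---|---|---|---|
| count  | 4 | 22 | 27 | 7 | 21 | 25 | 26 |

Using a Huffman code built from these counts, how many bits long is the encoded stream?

Build the Huffman tree bottom-up:
merge A(4) and D(7): 11
merge 11 and E(21): 32
merge B(22) and F(25): 47
merge G(26) and C(27): 53
merge 32 and 47: 79
merge 53 and 79: 132
Total encoded bits = sum of merged weights = 11 + 32 + 47 + 53 + 79 + 132 = 354.

354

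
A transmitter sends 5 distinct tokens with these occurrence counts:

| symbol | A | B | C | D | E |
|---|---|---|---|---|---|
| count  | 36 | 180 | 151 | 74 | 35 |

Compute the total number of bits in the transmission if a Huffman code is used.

Greedily combine the two least-frequent nodes:
E(35) + A(36) → 71
71 + D(74) → 145
145 + C(151) → 296
B(180) + 296 → 476
The encoded length is the sum of every internal node's weight: 71 + 145 + 296 + 476 = 988 bits.

988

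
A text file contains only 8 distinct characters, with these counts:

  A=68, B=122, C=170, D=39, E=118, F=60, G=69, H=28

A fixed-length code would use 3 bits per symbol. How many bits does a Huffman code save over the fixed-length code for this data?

Fixed-length: 3 bits × 674 symbols = 2022 bits.
Huffman merges:
merge H(28) and D(39): 67
merge F(60) and 67: 127
merge A(68) and G(69): 137
merge E(118) and B(122): 240
merge 127 and 137: 264
merge C(170) and 240: 410
merge 264 and 410: 674
Huffman total = 67 + 127 + 137 + 240 + 264 + 410 + 674 = 1919 bits.
Saving = 2022 − 1919 = 103 bits.

103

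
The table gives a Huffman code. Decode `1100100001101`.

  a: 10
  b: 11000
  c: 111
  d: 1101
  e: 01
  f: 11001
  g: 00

fggd

Read left to right; each codeword is recognised as soon as it completes (prefix code):
  11001→f | 00→g | 00→g | 1101→d
Decoded message: fggd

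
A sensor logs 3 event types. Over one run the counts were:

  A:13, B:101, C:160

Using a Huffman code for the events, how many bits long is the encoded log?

Merge the two smallest weights repeatedly:
combine A(13), B(101) → 114
combine 114, C(160) → 274
Each symbol's bit-cost is frequency × depth; summing gives 388 bits (equivalently 114 + 274).

388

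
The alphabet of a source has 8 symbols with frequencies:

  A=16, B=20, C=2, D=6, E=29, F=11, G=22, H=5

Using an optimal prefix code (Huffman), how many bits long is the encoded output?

Merge the two smallest weights repeatedly:
C(2) + H(5) → 7
D(6) + 7 → 13
F(11) + 13 → 24
A(16) + B(20) → 36
G(22) + 24 → 46
E(29) + 36 → 65
46 + 65 → 111
Total encoded bits = sum of merged weights = 7 + 13 + 24 + 36 + 46 + 65 + 111 = 302.

302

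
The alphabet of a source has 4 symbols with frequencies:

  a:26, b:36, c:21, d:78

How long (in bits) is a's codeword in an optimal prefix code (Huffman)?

3

Huffman merges, smallest pair first:
c(21) + a(26) → 47
b(36) + 47 → 83
d(78) + 83 → 161
The subtree containing a is merged 3 times, so code length = 3.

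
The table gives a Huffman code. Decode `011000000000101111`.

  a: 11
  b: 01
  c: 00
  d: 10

bdccccdaa

Read left to right; each codeword is recognised as soon as it completes (prefix code):
  01→b | 10→d | 00→c | 00→c | 00→c | 00→c | 10→d | 11→a | 11→a
Decoded message: bdccccdaa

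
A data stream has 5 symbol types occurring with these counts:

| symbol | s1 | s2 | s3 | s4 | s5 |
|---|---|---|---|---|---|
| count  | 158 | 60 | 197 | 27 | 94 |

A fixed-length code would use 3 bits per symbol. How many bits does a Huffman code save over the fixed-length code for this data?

465

Fixed-length: 3 bits × 536 symbols = 1608 bits.
Huffman merges:
s4(27) + s2(60) → 87
87 + s5(94) → 181
s1(158) + 181 → 339
s3(197) + 339 → 536
Huffman total = 87 + 181 + 339 + 536 = 1143 bits.
Saving = 1608 − 1143 = 465 bits.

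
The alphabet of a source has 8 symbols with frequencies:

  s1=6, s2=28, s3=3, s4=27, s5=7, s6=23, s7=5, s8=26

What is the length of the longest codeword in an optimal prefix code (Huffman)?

5

Merge the two lowest-weight nodes at each step:
combine s3(3), s7(5) → 8
combine s1(6), s5(7) → 13
combine 8, 13 → 21
combine 21, s6(23) → 44
combine s8(26), s4(27) → 53
combine s2(28), 44 → 72
combine 53, 72 → 125
The rarest symbols sit at the bottom; the longest codeword is 5 bits.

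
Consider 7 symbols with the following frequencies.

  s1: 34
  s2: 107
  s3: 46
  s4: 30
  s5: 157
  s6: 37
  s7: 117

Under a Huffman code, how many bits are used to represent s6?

4

Build the tree from the bottom:
combine s4(30), s1(34) → 64
combine s6(37), s3(46) → 83
combine 64, 83 → 147
combine s2(107), s7(117) → 224
combine 147, s5(157) → 304
combine 224, 304 → 528
s6's leaf is at depth 4, giving a 4-bit codeword.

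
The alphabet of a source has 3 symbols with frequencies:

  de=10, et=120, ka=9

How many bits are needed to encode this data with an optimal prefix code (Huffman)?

Build the Huffman tree bottom-up:
merge ka(9) and de(10): 19
merge 19 and et(120): 139
Total encoded bits = sum of merged weights = 19 + 139 = 158.

158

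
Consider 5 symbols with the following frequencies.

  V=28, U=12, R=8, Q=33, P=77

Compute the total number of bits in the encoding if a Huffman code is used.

307

Build the Huffman tree bottom-up:
combine R(8), U(12) → 20
combine 20, V(28) → 48
combine Q(33), 48 → 81
combine P(77), 81 → 158
Each symbol's bit-cost is frequency × depth; summing gives 307 bits (equivalently 20 + 48 + 81 + 158).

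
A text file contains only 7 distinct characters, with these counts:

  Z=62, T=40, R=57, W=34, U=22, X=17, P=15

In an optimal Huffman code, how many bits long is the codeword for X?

4

Build the tree from the bottom:
combine P(15), X(17) → 32
combine U(22), 32 → 54
combine W(34), T(40) → 74
combine 54, R(57) → 111
combine Z(62), 74 → 136
combine 111, 136 → 247
X's leaf is at depth 4, giving a 4-bit codeword.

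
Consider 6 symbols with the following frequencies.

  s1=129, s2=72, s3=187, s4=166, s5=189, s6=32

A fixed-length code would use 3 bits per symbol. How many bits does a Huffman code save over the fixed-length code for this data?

Fixed-length: 3 bits × 775 symbols = 2325 bits.
Huffman merges:
s6(32) + s2(72) → 104
104 + s1(129) → 233
s4(166) + s3(187) → 353
s5(189) + 233 → 422
353 + 422 → 775
Huffman total = 104 + 233 + 353 + 422 + 775 = 1887 bits.
Saving = 2325 − 1887 = 438 bits.

438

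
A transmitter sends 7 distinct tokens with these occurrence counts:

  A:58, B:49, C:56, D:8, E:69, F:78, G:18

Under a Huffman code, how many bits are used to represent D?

4

Repeatedly merge the two smallest:
merge D(8) and G(18): 26
merge 26 and B(49): 75
merge C(56) and A(58): 114
merge E(69) and 75: 144
merge F(78) and 114: 192
merge 144 and 192: 336
D sits 4 levels below the root, so its codeword is 4 bits.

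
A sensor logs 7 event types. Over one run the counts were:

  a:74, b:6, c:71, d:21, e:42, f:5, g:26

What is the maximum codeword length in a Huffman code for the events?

5

Merge the two lowest-weight nodes at each step:
combine f(5), b(6) → 11
combine 11, d(21) → 32
combine g(26), 32 → 58
combine e(42), 58 → 100
combine c(71), a(74) → 145
combine 100, 145 → 245
Maximum depth reached is 5.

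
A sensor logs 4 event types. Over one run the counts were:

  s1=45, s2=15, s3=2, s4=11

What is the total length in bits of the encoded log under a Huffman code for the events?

114

Build the Huffman tree bottom-up:
combine s3(2), s4(11) → 13
combine 13, s2(15) → 28
combine 28, s1(45) → 73
Total encoded bits = sum of merged weights = 13 + 28 + 73 = 114.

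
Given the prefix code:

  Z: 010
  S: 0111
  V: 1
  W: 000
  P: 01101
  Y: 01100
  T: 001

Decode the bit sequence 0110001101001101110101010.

YPTVSZVZ

Read left to right; each codeword is recognised as soon as it completes (prefix code):
  01100→Y | 01101→P | 001→T | 1→V | 0111→S | 010→Z | 1→V | 010→Z
Decoded message: YPTVSZVZ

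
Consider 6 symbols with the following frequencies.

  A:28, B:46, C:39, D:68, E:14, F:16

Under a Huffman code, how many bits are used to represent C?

2

Huffman merges, smallest pair first:
combine E(14), F(16) → 30
combine A(28), 30 → 58
combine C(39), B(46) → 85
combine 58, D(68) → 126
combine 85, 126 → 211
C sits 2 levels below the root, so its codeword is 2 bits.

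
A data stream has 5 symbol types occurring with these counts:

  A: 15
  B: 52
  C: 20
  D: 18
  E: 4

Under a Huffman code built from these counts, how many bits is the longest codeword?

Merge the two lowest-weight nodes at each step:
combine E(4), A(15) → 19
combine D(18), 19 → 37
combine C(20), 37 → 57
combine B(52), 57 → 109
The first pair merged (E, A) ends up deepest, at depth 4.

4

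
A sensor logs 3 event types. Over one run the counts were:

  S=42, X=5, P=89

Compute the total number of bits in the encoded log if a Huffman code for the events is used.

Greedily combine the two least-frequent nodes:
X(5) + S(42) → 47
47 + P(89) → 136
Total encoded bits = sum of merged weights = 47 + 136 = 183.

183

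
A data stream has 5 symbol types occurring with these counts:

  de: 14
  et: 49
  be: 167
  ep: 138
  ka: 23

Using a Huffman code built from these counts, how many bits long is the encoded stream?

Build the Huffman tree bottom-up:
merge de(14) and ka(23): 37
merge 37 and et(49): 86
merge 86 and ep(138): 224
merge be(167) and 224: 391
Each symbol's bit-cost is frequency × depth; summing gives 738 bits (equivalently 37 + 86 + 224 + 391).

738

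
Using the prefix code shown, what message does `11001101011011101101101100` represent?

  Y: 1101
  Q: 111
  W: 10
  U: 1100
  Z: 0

UYZYYWYWZ

Read left to right; each codeword is recognised as soon as it completes (prefix code):
  1100→U | 1101→Y | 0→Z | 1101→Y | 1101→Y | 10→W | 1101→Y | 10→W | 0→Z
Decoded message: UYZYYWYWZ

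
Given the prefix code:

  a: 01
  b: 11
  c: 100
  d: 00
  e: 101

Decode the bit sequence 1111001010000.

bbdedd

Read left to right; each codeword is recognised as soon as it completes (prefix code):
  11→b | 11→b | 00→d | 101→e | 00→d | 00→d
Decoded message: bbdedd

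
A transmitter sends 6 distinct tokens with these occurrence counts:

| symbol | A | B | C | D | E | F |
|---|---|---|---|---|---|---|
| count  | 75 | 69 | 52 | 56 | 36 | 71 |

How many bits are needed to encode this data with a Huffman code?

Build the Huffman tree bottom-up:
merge E(36) and C(52): 88
merge D(56) and B(69): 125
merge F(71) and A(75): 146
merge 88 and 125: 213
merge 146 and 213: 359
Each symbol's bit-cost is frequency × depth; summing gives 931 bits (equivalently 88 + 125 + 146 + 213 + 359).

931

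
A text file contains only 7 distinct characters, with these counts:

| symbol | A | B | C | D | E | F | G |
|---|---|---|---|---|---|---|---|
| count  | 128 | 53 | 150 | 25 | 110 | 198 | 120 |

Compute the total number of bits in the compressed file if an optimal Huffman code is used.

Merge the two smallest weights repeatedly:
merge D(25) and B(53): 78
merge 78 and E(110): 188
merge G(120) and A(128): 248
merge C(150) and 188: 338
merge F(198) and 248: 446
merge 338 and 446: 784
The encoded length is the sum of every internal node's weight: 78 + 188 + 248 + 338 + 446 + 784 = 2082 bits.

2082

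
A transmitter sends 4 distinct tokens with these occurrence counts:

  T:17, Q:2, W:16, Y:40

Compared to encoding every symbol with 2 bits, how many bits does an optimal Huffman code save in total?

Fixed-length: 2 bits × 75 symbols = 150 bits.
Huffman merges:
merge Q(2) and W(16): 18
merge T(17) and 18: 35
merge 35 and Y(40): 75
Huffman total = 18 + 35 + 75 = 128 bits.
Saving = 150 − 128 = 22 bits.

22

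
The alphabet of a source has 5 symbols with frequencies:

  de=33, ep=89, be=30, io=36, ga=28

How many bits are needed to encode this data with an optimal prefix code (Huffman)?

470

Greedily combine the two least-frequent nodes:
ga(28) + be(30) → 58
de(33) + io(36) → 69
58 + 69 → 127
ep(89) + 127 → 216
The encoded length is the sum of every internal node's weight: 58 + 69 + 127 + 216 = 470 bits.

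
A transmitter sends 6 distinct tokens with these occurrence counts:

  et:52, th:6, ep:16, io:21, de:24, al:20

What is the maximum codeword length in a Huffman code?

Merge the two lowest-weight nodes at each step:
merge th(6) and ep(16): 22
merge al(20) and io(21): 41
merge 22 and de(24): 46
merge 41 and 46: 87
merge et(52) and 87: 139
Maximum depth reached is 4.

4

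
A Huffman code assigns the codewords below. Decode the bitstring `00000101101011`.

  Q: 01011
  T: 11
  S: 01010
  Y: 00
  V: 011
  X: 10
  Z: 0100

YYQQ

Read left to right; each codeword is recognised as soon as it completes (prefix code):
  00→Y | 00→Y | 01011→Q | 01011→Q
Decoded message: YYQQ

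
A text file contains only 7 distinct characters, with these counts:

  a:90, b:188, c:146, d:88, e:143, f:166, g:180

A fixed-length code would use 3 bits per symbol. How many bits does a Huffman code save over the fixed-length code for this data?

Fixed-length: 3 bits × 1001 symbols = 3003 bits.
Huffman merges:
merge d(88) and a(90): 178
merge e(143) and c(146): 289
merge f(166) and 178: 344
merge g(180) and b(188): 368
merge 289 and 344: 633
merge 368 and 633: 1001
Huffman total = 178 + 289 + 344 + 368 + 633 + 1001 = 2813 bits.
Saving = 3003 − 2813 = 190 bits.

190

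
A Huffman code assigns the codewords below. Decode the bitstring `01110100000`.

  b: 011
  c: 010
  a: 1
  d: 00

Read left to right; each codeword is recognised as soon as it completes (prefix code):
  011→b | 1→a | 010→c | 00→d | 00→d
Decoded message: bacdd

bacdd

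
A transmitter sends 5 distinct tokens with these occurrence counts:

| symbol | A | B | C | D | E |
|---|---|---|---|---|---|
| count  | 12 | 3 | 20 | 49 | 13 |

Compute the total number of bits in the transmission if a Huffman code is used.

Build the Huffman tree bottom-up:
merge B(3) and A(12): 15
merge E(13) and 15: 28
merge C(20) and 28: 48
merge 48 and D(49): 97
Each symbol's bit-cost is frequency × depth; summing gives 188 bits (equivalently 15 + 28 + 48 + 97).

188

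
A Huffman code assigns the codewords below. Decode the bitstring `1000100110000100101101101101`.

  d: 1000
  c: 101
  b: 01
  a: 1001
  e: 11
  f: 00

dadbfcccc

Read left to right; each codeword is recognised as soon as it completes (prefix code):
  1000→d | 1001→a | 1000→d | 01→b | 00→f | 101→c | 101→c | 101→c | 101→c
Decoded message: dadbfcccc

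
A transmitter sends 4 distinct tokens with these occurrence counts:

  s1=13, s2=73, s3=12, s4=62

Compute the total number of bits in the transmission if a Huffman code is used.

Merge the two smallest weights repeatedly:
s3(12) + s1(13) → 25
25 + s4(62) → 87
s2(73) + 87 → 160
Each symbol's bit-cost is frequency × depth; summing gives 272 bits (equivalently 25 + 87 + 160).

272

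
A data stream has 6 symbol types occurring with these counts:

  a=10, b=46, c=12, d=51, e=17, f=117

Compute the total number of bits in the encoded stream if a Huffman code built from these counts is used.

Build the Huffman tree bottom-up:
a(10) + c(12) → 22
e(17) + 22 → 39
39 + b(46) → 85
d(51) + 85 → 136
f(117) + 136 → 253
The encoded length is the sum of every internal node's weight: 22 + 39 + 85 + 136 + 253 = 535 bits.

535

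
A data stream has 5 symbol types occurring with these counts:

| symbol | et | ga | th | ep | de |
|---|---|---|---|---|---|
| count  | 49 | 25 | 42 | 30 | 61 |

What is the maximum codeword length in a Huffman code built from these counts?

Merge the two lowest-weight nodes at each step:
ga(25) + ep(30) → 55
th(42) + et(49) → 91
55 + de(61) → 116
91 + 116 → 207
The rarest symbols sit at the bottom; the longest codeword is 3 bits.

3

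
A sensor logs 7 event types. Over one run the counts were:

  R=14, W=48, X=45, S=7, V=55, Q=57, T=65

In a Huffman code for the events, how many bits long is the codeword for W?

3

Repeatedly merge the two smallest:
S(7) + R(14) → 21
21 + X(45) → 66
W(48) + V(55) → 103
Q(57) + T(65) → 122
66 + 103 → 169
122 + 169 → 291
The subtree containing W is merged 3 times, so code length = 3.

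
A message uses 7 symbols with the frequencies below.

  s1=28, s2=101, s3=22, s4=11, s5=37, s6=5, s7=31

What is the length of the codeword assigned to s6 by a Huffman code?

5

Huffman merges, smallest pair first:
combine s6(5), s4(11) → 16
combine 16, s3(22) → 38
combine s1(28), s7(31) → 59
combine s5(37), 38 → 75
combine 59, 75 → 134
combine s2(101), 134 → 235
s6 sits 5 levels below the root, so its codeword is 5 bits.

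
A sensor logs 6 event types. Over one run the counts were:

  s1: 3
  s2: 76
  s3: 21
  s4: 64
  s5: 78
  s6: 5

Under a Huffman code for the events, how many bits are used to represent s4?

Build the tree from the bottom:
merge s1(3) and s6(5): 8
merge 8 and s3(21): 29
merge 29 and s4(64): 93
merge s2(76) and s5(78): 154
merge 93 and 154: 247
s4's leaf is at depth 2, giving a 2-bit codeword.

2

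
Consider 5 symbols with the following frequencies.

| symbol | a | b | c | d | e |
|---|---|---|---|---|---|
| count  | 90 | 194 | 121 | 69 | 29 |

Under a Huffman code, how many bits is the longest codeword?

4

Merge the two lowest-weight nodes at each step:
merge e(29) and d(69): 98
merge a(90) and 98: 188
merge c(121) and 188: 309
merge b(194) and 309: 503
The rarest symbols sit at the bottom; the longest codeword is 4 bits.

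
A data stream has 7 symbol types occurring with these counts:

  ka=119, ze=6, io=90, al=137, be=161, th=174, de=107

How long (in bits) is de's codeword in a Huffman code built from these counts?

3

Build the tree from the bottom:
ze(6) + io(90) → 96
96 + de(107) → 203
ka(119) + al(137) → 256
be(161) + th(174) → 335
203 + 256 → 459
335 + 459 → 794
The subtree containing de is merged 3 times, so code length = 3.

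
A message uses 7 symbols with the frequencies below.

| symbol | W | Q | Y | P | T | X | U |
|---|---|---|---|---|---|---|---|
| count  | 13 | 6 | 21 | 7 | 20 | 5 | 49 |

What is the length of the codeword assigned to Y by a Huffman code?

Repeatedly merge the two smallest:
merge X(5) and Q(6): 11
merge P(7) and 11: 18
merge W(13) and 18: 31
merge T(20) and Y(21): 41
merge 31 and 41: 72
merge U(49) and 72: 121
Y's leaf is at depth 3, giving a 3-bit codeword.

3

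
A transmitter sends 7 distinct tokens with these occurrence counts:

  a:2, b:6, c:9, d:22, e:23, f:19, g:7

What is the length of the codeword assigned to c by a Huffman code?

Huffman merges, smallest pair first:
combine a(2), b(6) → 8
combine g(7), 8 → 15
combine c(9), 15 → 24
combine f(19), d(22) → 41
combine e(23), 24 → 47
combine 41, 47 → 88
The subtree containing c is merged 3 times, so code length = 3.

3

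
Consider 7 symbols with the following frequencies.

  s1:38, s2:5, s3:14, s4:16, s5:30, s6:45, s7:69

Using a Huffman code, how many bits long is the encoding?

553

Greedily combine the two least-frequent nodes:
combine s2(5), s3(14) → 19
combine s4(16), 19 → 35
combine s5(30), 35 → 65
combine s1(38), s6(45) → 83
combine 65, s7(69) → 134
combine 83, 134 → 217
Total encoded bits = sum of merged weights = 19 + 35 + 65 + 83 + 134 + 217 = 553.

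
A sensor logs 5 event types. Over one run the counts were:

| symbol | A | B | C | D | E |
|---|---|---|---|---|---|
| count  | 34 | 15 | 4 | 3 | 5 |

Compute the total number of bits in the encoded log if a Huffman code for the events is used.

Greedily combine the two least-frequent nodes:
D(3) + C(4) → 7
E(5) + 7 → 12
12 + B(15) → 27
27 + A(34) → 61
Total encoded bits = sum of merged weights = 7 + 12 + 27 + 61 = 107.

107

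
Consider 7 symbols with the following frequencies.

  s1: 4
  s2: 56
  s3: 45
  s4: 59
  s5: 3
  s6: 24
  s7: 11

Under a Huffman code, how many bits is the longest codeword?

Merge the two lowest-weight nodes at each step:
merge s5(3) and s1(4): 7
merge 7 and s7(11): 18
merge 18 and s6(24): 42
merge 42 and s3(45): 87
merge s2(56) and s4(59): 115
merge 87 and 115: 202
The rarest symbols sit at the bottom; the longest codeword is 5 bits.

5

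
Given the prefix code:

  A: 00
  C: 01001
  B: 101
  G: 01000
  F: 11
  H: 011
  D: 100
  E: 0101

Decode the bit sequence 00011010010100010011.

Read left to right; each codeword is recognised as soon as it completes (prefix code):
  00→A | 011→H | 01001→C | 01000→G | 100→D | 11→F
Decoded message: AHCGDF

AHCGDF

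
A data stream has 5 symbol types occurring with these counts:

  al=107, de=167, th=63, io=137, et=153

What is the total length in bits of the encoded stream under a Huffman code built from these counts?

Merge the two smallest weights repeatedly:
th(63) + al(107) → 170
io(137) + et(153) → 290
de(167) + 170 → 337
290 + 337 → 627
Each symbol's bit-cost is frequency × depth; summing gives 1424 bits (equivalently 170 + 290 + 337 + 627).

1424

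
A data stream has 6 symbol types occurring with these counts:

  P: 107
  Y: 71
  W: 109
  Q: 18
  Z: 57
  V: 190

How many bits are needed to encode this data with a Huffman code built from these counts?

Merge the two smallest weights repeatedly:
Q(18) + Z(57) → 75
Y(71) + 75 → 146
P(107) + W(109) → 216
146 + V(190) → 336
216 + 336 → 552
The encoded length is the sum of every internal node's weight: 75 + 146 + 216 + 336 + 552 = 1325 bits.

1325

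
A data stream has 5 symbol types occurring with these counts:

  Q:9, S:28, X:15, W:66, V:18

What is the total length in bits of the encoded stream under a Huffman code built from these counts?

272

Greedily combine the two least-frequent nodes:
merge Q(9) and X(15): 24
merge V(18) and 24: 42
merge S(28) and 42: 70
merge W(66) and 70: 136
Total encoded bits = sum of merged weights = 24 + 42 + 70 + 136 = 272.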